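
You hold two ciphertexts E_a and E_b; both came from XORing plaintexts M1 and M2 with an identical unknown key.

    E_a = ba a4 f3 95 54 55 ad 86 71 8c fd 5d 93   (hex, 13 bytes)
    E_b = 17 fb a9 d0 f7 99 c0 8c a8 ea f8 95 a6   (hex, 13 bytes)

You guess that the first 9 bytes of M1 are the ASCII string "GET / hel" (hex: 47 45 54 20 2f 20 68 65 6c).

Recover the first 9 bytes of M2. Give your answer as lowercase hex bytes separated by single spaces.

ea 1a 0e 65 8c ec 05 6f b5

First, E_a ⊕ E_b = (M1 ⊕ K) ⊕ (M2 ⊕ K) = M1 ⊕ M2, so the key drops out. Then M2 = (M1 ⊕ M2) ⊕ M1 over the first 9 bytes.
byte 0: (ba xor 17) xor 47 = ad xor 47 = ea
byte 1: (a4 xor fb) xor 45 = 5f xor 45 = 1a
byte 2: (f3 xor a9) xor 54 = 5a xor 54 = 0e
byte 3: (95 xor d0) xor 20 = 45 xor 20 = 65
byte 4: (54 xor f7) xor 2f = a3 xor 2f = 8c
byte 5: (55 xor 99) xor 20 = cc xor 20 = ec
byte 6: (ad xor c0) xor 68 = 6d xor 68 = 05
byte 7: (86 xor 8c) xor 65 = 0a xor 65 = 6f
byte 8: (71 xor a8) xor 6c = d9 xor 6c = b5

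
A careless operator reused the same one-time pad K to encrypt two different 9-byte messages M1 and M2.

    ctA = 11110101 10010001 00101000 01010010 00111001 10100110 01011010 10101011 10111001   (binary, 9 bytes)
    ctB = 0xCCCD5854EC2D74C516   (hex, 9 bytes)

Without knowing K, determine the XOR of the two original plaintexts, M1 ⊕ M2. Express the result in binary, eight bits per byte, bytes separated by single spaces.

00111001 01011100 01110000 00000110 11010101 10001011 00101110 01101110 10101111

ctA ⊕ ctB = (M1 ⊕ K) ⊕ (M2 ⊕ K) = M1 ⊕ M2 — the shared key cancels under XOR.
245 xor 204 =  57
145 xor 205 =  92
 40 xor  88 = 112
 82 xor  84 =   6
 57 xor 236 = 213
166 xor  45 = 139
 90 xor 116 =  46
171 xor 197 = 110
185 xor  22 = 175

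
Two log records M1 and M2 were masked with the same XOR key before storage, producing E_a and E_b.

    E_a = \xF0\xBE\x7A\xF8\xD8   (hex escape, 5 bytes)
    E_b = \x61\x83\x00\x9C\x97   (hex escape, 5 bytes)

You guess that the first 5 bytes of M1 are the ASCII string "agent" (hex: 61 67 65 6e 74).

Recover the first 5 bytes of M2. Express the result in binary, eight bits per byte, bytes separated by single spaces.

First, E_a ⊕ E_b = (M1 ⊕ K) ⊕ (M2 ⊕ K) = M1 ⊕ M2, so the key drops out. Then M2 = (M1 ⊕ M2) ⊕ M1 over the first 5 bytes.
byte 0: (f0 ⊕ 61) ⊕ 61 = 91 ⊕ 61 = f0
byte 1: (be ⊕ 83) ⊕ 67 = 3d ⊕ 67 = 5a
byte 2: (7a ⊕ 00) ⊕ 65 = 7a ⊕ 65 = 1f
byte 3: (f8 ⊕ 9c) ⊕ 6e = 64 ⊕ 6e = 0a
byte 4: (d8 ⊕ 97) ⊕ 74 = 4f ⊕ 74 = 3b

11110000 01011010 00011111 00001010 00111011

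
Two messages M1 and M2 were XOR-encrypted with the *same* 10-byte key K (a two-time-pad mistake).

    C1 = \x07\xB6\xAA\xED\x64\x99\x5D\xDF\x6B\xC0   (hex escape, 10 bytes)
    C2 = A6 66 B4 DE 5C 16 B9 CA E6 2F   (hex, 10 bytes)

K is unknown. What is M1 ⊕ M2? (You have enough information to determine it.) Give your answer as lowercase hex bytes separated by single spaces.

a1 d0 1e 33 38 8f e4 15 8d ef

C1 ⊕ C2 = (M1 ⊕ K) ⊕ (M2 ⊕ K) = M1 ⊕ M2 — the shared key cancels under XOR.
07 ⊕ a6 = a1
b6 ⊕ 66 = d0
aa ⊕ b4 = 1e
ed ⊕ de = 33
64 ⊕ 5c = 38
99 ⊕ 16 = 8f
5d ⊕ b9 = e4
df ⊕ ca = 15
6b ⊕ e6 = 8d
c0 ⊕ 2f = ef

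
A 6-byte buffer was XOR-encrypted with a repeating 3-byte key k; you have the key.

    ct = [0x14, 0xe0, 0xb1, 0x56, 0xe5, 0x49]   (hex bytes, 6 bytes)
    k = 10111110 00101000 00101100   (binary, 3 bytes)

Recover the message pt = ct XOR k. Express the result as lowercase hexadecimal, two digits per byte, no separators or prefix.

The 3-byte key repeats, so the effective keystream is be 28 2c be 28 2c.
byte 0: 14 xor be = aa
byte 1: e0 xor 28 = c8
byte 2: b1 xor 2c = 9d
byte 3: 56 xor be = e8
byte 4: e5 xor 28 = cd
byte 5: 49 xor 2c = 65

aac89de8cd65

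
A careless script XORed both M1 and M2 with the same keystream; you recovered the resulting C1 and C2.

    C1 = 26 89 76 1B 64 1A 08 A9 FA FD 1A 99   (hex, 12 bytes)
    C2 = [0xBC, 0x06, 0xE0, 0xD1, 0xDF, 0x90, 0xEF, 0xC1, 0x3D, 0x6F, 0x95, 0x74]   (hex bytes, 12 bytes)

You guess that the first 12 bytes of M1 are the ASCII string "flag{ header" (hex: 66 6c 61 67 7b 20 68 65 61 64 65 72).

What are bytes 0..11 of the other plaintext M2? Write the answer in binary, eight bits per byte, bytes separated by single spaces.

First, C1 ⊕ C2 = (M1 ⊕ K) ⊕ (M2 ⊕ K) = M1 ⊕ M2, so the key drops out. Then M2 = (M1 ⊕ M2) ⊕ M1 over the first 12 bytes.
byte 0: (26 xor bc) xor 66 = 9a xor 66 = fc
byte 1: (89 xor 06) xor 6c = 8f xor 6c = e3
byte 2: (76 xor e0) xor 61 = 96 xor 61 = f7
byte 3: (1b xor d1) xor 67 = ca xor 67 = ad
byte 4: (64 xor df) xor 7b = bb xor 7b = c0
byte 5: (1a xor 90) xor 20 = 8a xor 20 = aa
byte 6: (08 xor ef) xor 68 = e7 xor 68 = 8f
byte 7: (a9 xor c1) xor 65 = 68 xor 65 = 0d
byte 8: (fa xor 3d) xor 61 = c7 xor 61 = a6
byte 9: (fd xor 6f) xor 64 = 92 xor 64 = f6
byte 10: (1a xor 95) xor 65 = 8f xor 65 = ea
byte 11: (99 xor 74) xor 72 = ed xor 72 = 9f

11111100 11100011 11110111 10101101 11000000 10101010 10001111 00001101 10100110 11110110 11101010 10011111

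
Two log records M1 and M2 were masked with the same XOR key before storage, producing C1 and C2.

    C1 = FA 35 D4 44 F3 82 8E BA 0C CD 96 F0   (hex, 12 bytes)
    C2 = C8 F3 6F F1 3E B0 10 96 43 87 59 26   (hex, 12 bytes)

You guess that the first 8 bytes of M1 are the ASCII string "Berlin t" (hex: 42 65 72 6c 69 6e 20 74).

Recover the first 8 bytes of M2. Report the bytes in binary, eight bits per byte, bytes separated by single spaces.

First, C1 ⊕ C2 = (M1 ⊕ K) ⊕ (M2 ⊕ K) = M1 ⊕ M2, so the key drops out. Then M2 = (M1 ⊕ M2) ⊕ M1 over the first 8 bytes.
byte 0: (fa ^ c8) ^ 42 = 32 ^ 42 = 70
byte 1: (35 ^ f3) ^ 65 = c6 ^ 65 = a3
byte 2: (d4 ^ 6f) ^ 72 = bb ^ 72 = c9
byte 3: (44 ^ f1) ^ 6c = b5 ^ 6c = d9
byte 4: (f3 ^ 3e) ^ 69 = cd ^ 69 = a4
byte 5: (82 ^ b0) ^ 6e = 32 ^ 6e = 5c
byte 6: (8e ^ 10) ^ 20 = 9e ^ 20 = be
byte 7: (ba ^ 96) ^ 74 = 2c ^ 74 = 58

01110000 10100011 11001001 11011001 10100100 01011100 10111110 01011000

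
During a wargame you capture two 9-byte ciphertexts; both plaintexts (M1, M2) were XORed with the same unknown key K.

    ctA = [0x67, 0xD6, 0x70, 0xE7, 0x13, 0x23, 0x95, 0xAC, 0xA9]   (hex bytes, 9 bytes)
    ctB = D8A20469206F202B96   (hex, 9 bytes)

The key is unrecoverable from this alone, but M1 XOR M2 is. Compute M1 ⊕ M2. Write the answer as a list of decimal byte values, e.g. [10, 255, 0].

[191, 116, 116, 142, 51, 76, 181, 135, 63]

ctA ⊕ ctB = (M1 ⊕ K) ⊕ (M2 ⊕ K) = M1 ⊕ M2 — the shared key cancels under XOR.
byte 0: 67 ^ d8 = bf
byte 1: d6 ^ a2 = 74
byte 2: 70 ^ 04 = 74
byte 3: e7 ^ 69 = 8e
byte 4: 13 ^ 20 = 33
byte 5: 23 ^ 6f = 4c
byte 6: 95 ^ 20 = b5
byte 7: ac ^ 2b = 87
byte 8: a9 ^ 96 = 3f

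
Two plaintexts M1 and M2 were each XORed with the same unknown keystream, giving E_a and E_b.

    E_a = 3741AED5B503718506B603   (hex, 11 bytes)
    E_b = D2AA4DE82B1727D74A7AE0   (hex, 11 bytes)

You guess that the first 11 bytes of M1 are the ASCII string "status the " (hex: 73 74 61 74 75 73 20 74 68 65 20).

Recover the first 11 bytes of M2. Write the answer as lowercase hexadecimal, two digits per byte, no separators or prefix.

969f8249eb67762624a9c3

First, E_a ⊕ E_b = (M1 ⊕ K) ⊕ (M2 ⊕ K) = M1 ⊕ M2, so the key drops out. Then M2 = (M1 ⊕ M2) ⊕ M1 over the first 11 bytes.
byte 0: (37 ^ d2) ^ 73 = e5 ^ 73 = 96
byte 1: (41 ^ aa) ^ 74 = eb ^ 74 = 9f
byte 2: (ae ^ 4d) ^ 61 = e3 ^ 61 = 82
byte 3: (d5 ^ e8) ^ 74 = 3d ^ 74 = 49
byte 4: (b5 ^ 2b) ^ 75 = 9e ^ 75 = eb
byte 5: (03 ^ 17) ^ 73 = 14 ^ 73 = 67
byte 6: (71 ^ 27) ^ 20 = 56 ^ 20 = 76
byte 7: (85 ^ d7) ^ 74 = 52 ^ 74 = 26
byte 8: (06 ^ 4a) ^ 68 = 4c ^ 68 = 24
byte 9: (b6 ^ 7a) ^ 65 = cc ^ 65 = a9
byte 10: (03 ^ e0) ^ 20 = e3 ^ 20 = c3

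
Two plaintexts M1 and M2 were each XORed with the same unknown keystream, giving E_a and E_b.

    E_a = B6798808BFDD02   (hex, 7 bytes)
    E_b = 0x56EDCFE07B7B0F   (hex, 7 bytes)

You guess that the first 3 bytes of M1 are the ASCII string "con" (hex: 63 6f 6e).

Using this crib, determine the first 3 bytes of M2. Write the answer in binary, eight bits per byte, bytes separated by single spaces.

10000011 11111011 00101001

First, E_a ⊕ E_b = (M1 ⊕ K) ⊕ (M2 ⊕ K) = M1 ⊕ M2, so the key drops out. Then M2 = (M1 ⊕ M2) ⊕ M1 over the first 3 bytes.
byte 0: (b6 xor 56) xor 63 = e0 xor 63 = 83
byte 1: (79 xor ed) xor 6f = 94 xor 6f = fb
byte 2: (88 xor cf) xor 6e = 47 xor 6e = 29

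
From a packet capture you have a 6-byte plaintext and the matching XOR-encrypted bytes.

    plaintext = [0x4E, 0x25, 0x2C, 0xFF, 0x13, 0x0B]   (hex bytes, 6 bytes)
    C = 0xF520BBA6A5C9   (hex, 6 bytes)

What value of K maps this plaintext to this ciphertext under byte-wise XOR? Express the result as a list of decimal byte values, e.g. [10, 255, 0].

Since C = plaintext ⊕ K, XORing both sides with plaintext gives K = plaintext ⊕ C.
byte 0: 4e xor f5 = bb
byte 1: 25 xor 20 = 05
byte 2: 2c xor bb = 97
byte 3: ff xor a6 = 59
byte 4: 13 xor a5 = b6
byte 5: 0b xor c9 = c2

[187, 5, 151, 89, 182, 194]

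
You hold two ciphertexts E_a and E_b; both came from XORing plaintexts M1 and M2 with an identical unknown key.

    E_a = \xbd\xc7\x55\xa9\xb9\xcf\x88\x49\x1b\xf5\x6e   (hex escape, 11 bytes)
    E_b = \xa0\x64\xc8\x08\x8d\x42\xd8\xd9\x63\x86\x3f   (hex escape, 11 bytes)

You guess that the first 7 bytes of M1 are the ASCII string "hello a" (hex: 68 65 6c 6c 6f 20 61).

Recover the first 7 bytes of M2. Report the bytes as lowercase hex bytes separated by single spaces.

First, E_a ⊕ E_b = (M1 ⊕ K) ⊕ (M2 ⊕ K) = M1 ⊕ M2, so the key drops out. Then M2 = (M1 ⊕ M2) ⊕ M1 over the first 7 bytes.
byte 0: (bd XOR a0) XOR 68 = 1d XOR 68 = 75
byte 1: (c7 XOR 64) XOR 65 = a3 XOR 65 = c6
byte 2: (55 XOR c8) XOR 6c = 9d XOR 6c = f1
byte 3: (a9 XOR 08) XOR 6c = a1 XOR 6c = cd
byte 4: (b9 XOR 8d) XOR 6f = 34 XOR 6f = 5b
byte 5: (cf XOR 42) XOR 20 = 8d XOR 20 = ad
byte 6: (88 XOR d8) XOR 61 = 50 XOR 61 = 31

75 c6 f1 cd 5b ad 31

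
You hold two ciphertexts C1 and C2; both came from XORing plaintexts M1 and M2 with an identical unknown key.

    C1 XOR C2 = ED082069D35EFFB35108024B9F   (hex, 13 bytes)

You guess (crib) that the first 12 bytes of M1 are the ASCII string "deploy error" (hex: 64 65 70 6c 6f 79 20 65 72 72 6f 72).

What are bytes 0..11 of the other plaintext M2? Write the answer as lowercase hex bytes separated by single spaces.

89 6d 50 05 bc 27 df d6 23 7a 6d 39

Since C1 ⊕ C2 = M1 ⊕ M2, XORing with the guessed M1 bytes yields the corresponding M2 bytes: M2 = (C1 ⊕ C2) ⊕ M1.
byte 0: ed XOR 64 = 89
byte 1: 08 XOR 65 = 6d
byte 2: 20 XOR 70 = 50
byte 3: 69 XOR 6c = 05
byte 4: d3 XOR 6f = bc
byte 5: 5e XOR 79 = 27
byte 6: ff XOR 20 = df
byte 7: b3 XOR 65 = d6
byte 8: 51 XOR 72 = 23
byte 9: 08 XOR 72 = 7a
byte 10: 02 XOR 6f = 6d
byte 11: 4b XOR 72 = 39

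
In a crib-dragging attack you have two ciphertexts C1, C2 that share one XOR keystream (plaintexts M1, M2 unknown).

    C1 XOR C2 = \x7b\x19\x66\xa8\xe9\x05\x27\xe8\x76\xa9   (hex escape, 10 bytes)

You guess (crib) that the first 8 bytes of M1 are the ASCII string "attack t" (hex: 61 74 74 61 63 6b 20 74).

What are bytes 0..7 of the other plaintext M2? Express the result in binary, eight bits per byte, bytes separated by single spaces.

00011010 01101101 00010010 11001001 10001010 01101110 00000111 10011100

Since C1 ⊕ C2 = M1 ⊕ M2, XORing with the guessed M1 bytes yields the corresponding M2 bytes: M2 = (C1 ⊕ C2) ⊕ M1.
7b XOR 61 = 1a
19 XOR 74 = 6d
66 XOR 74 = 12
a8 XOR 61 = c9
e9 XOR 63 = 8a
05 XOR 6b = 6e
27 XOR 20 = 07
e8 XOR 74 = 9c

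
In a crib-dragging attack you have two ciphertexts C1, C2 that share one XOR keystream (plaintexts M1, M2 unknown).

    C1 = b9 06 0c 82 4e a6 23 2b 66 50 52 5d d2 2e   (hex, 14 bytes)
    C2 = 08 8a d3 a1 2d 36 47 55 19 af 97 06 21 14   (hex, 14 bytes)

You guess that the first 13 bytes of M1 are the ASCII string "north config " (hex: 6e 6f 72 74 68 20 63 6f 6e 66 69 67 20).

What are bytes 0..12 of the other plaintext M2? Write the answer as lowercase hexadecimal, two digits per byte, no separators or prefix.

dfe3ad570bb007111199ac3cd3

First, C1 ⊕ C2 = (M1 ⊕ K) ⊕ (M2 ⊕ K) = M1 ⊕ M2, so the key drops out. Then M2 = (M1 ⊕ M2) ⊕ M1 over the first 13 bytes.
byte 0: (b9 xor 08) xor 6e = b1 xor 6e = df
byte 1: (06 xor 8a) xor 6f = 8c xor 6f = e3
byte 2: (0c xor d3) xor 72 = df xor 72 = ad
byte 3: (82 xor a1) xor 74 = 23 xor 74 = 57
byte 4: (4e xor 2d) xor 68 = 63 xor 68 = 0b
byte 5: (a6 xor 36) xor 20 = 90 xor 20 = b0
byte 6: (23 xor 47) xor 63 = 64 xor 63 = 07
byte 7: (2b xor 55) xor 6f = 7e xor 6f = 11
byte 8: (66 xor 19) xor 6e = 7f xor 6e = 11
byte 9: (50 xor af) xor 66 = ff xor 66 = 99
byte 10: (52 xor 97) xor 69 = c5 xor 69 = ac
byte 11: (5d xor 06) xor 67 = 5b xor 67 = 3c
byte 12: (d2 xor 21) xor 20 = f3 xor 20 = d3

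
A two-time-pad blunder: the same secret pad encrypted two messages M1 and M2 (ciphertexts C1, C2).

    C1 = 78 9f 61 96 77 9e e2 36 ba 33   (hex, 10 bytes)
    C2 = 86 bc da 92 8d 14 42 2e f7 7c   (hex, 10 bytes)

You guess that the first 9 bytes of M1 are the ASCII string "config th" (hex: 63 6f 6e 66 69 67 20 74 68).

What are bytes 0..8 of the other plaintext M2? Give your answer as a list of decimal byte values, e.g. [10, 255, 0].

[157, 76, 213, 98, 147, 237, 128, 108, 37]

First, C1 ⊕ C2 = (M1 ⊕ K) ⊕ (M2 ⊕ K) = M1 ⊕ M2, so the key drops out. Then M2 = (M1 ⊕ M2) ⊕ M1 over the first 9 bytes.
byte 0: (78 ^ 86) ^ 63 = fe ^ 63 = 9d
byte 1: (9f ^ bc) ^ 6f = 23 ^ 6f = 4c
byte 2: (61 ^ da) ^ 6e = bb ^ 6e = d5
byte 3: (96 ^ 92) ^ 66 = 04 ^ 66 = 62
byte 4: (77 ^ 8d) ^ 69 = fa ^ 69 = 93
byte 5: (9e ^ 14) ^ 67 = 8a ^ 67 = ed
byte 6: (e2 ^ 42) ^ 20 = a0 ^ 20 = 80
byte 7: (36 ^ 2e) ^ 74 = 18 ^ 74 = 6c
byte 8: (ba ^ f7) ^ 68 = 4d ^ 68 = 25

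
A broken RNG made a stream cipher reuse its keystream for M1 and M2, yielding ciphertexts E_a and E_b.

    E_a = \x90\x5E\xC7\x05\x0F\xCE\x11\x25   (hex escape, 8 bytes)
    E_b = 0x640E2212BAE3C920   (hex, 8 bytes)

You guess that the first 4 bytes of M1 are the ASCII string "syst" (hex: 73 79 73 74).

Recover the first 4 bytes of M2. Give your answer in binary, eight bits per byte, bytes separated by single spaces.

10000111 00101001 10010110 01100011

First, E_a ⊕ E_b = (M1 ⊕ K) ⊕ (M2 ⊕ K) = M1 ⊕ M2, so the key drops out. Then M2 = (M1 ⊕ M2) ⊕ M1 over the first 4 bytes.
byte 0: (90 XOR 64) XOR 73 = f4 XOR 73 = 87
byte 1: (5e XOR 0e) XOR 79 = 50 XOR 79 = 29
byte 2: (c7 XOR 22) XOR 73 = e5 XOR 73 = 96
byte 3: (05 XOR 12) XOR 74 = 17 XOR 74 = 63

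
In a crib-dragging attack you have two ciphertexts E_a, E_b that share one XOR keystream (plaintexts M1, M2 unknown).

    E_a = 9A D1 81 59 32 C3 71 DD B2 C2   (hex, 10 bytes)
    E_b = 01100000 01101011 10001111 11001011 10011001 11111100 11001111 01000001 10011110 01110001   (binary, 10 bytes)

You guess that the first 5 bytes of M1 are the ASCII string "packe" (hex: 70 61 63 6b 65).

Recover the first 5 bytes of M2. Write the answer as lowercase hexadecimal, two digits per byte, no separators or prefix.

8adb6df9ce

First, E_a ⊕ E_b = (M1 ⊕ K) ⊕ (M2 ⊕ K) = M1 ⊕ M2, so the key drops out. Then M2 = (M1 ⊕ M2) ⊕ M1 over the first 5 bytes.
byte 0: (9a ^ 60) ^ 70 = fa ^ 70 = 8a
byte 1: (d1 ^ 6b) ^ 61 = ba ^ 61 = db
byte 2: (81 ^ 8f) ^ 63 = 0e ^ 63 = 6d
byte 3: (59 ^ cb) ^ 6b = 92 ^ 6b = f9
byte 4: (32 ^ 99) ^ 65 = ab ^ 65 = ce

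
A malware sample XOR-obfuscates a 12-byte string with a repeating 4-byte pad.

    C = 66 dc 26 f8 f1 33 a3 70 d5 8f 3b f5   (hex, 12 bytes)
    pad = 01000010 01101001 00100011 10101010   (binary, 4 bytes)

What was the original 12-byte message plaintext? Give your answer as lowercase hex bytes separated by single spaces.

The 4-byte key repeats, so the effective keystream is 42 69 23 aa 42 69 23 aa 42 69 23 aa.
byte 0: 01100110 ⊕ 01000010 = 00100100
byte 1: 11011100 ⊕ 01101001 = 10110101
byte 2: 00100110 ⊕ 00100011 = 00000101
byte 3: 11111000 ⊕ 10101010 = 01010010
byte 4: 11110001 ⊕ 01000010 = 10110011
byte 5: 00110011 ⊕ 01101001 = 01011010
byte 6: 10100011 ⊕ 00100011 = 10000000
byte 7: 01110000 ⊕ 10101010 = 11011010
byte 8: 11010101 ⊕ 01000010 = 10010111
byte 9: 10001111 ⊕ 01101001 = 11100110
byte 10: 00111011 ⊕ 00100011 = 00011000
byte 11: 11110101 ⊕ 10101010 = 01011111

24 b5 05 52 b3 5a 80 da 97 e6 18 5f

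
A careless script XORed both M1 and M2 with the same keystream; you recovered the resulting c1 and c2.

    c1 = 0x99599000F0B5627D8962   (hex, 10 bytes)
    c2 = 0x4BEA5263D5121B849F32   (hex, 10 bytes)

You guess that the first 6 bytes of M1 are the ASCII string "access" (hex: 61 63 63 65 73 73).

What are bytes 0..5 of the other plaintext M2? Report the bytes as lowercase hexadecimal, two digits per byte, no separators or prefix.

b3d0a10656d4

First, c1 ⊕ c2 = (M1 ⊕ K) ⊕ (M2 ⊕ K) = M1 ⊕ M2, so the key drops out. Then M2 = (M1 ⊕ M2) ⊕ M1 over the first 6 bytes.
byte 0: (99 ^ 4b) ^ 61 = d2 ^ 61 = b3
byte 1: (59 ^ ea) ^ 63 = b3 ^ 63 = d0
byte 2: (90 ^ 52) ^ 63 = c2 ^ 63 = a1
byte 3: (00 ^ 63) ^ 65 = 63 ^ 65 = 06
byte 4: (f0 ^ d5) ^ 73 = 25 ^ 73 = 56
byte 5: (b5 ^ 12) ^ 73 = a7 ^ 73 = d4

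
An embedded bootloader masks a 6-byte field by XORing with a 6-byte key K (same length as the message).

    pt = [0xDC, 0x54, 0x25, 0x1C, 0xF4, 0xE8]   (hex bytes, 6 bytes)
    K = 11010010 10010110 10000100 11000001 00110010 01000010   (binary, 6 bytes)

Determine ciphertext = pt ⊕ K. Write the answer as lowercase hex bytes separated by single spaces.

dc ⊕ d2 = 0e
54 ⊕ 96 = c2
25 ⊕ 84 = a1
1c ⊕ c1 = dd
f4 ⊕ 32 = c6
e8 ⊕ 42 = aa

0e c2 a1 dd c6 aa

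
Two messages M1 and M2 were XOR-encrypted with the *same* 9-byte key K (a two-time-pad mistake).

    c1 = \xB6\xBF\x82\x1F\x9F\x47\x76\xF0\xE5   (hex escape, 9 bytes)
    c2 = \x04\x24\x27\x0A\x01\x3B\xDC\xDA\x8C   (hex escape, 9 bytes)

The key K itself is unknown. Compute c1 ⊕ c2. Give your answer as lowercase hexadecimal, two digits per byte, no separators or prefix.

b29ba5159e7caa2a69

c1 ⊕ c2 = (M1 ⊕ K) ⊕ (M2 ⊕ K) = M1 ⊕ M2 — the shared key cancels under XOR.
182 ⊕   4 = 178
191 ⊕  36 = 155
130 ⊕  39 = 165
 31 ⊕  10 =  21
159 ⊕   1 = 158
 71 ⊕  59 = 124
118 ⊕ 220 = 170
240 ⊕ 218 =  42
229 ⊕ 140 = 105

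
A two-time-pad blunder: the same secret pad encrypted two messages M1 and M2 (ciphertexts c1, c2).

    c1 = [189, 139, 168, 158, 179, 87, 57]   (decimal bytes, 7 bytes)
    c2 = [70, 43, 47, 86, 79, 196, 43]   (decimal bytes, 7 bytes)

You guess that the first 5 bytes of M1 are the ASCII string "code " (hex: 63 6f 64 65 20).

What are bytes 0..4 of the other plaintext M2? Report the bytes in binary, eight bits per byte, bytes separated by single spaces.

First, c1 ⊕ c2 = (M1 ⊕ K) ⊕ (M2 ⊕ K) = M1 ⊕ M2, so the key drops out. Then M2 = (M1 ⊕ M2) ⊕ M1 over the first 5 bytes.
byte 0: (bd xor 46) xor 63 = fb xor 63 = 98
byte 1: (8b xor 2b) xor 6f = a0 xor 6f = cf
byte 2: (a8 xor 2f) xor 64 = 87 xor 64 = e3
byte 3: (9e xor 56) xor 65 = c8 xor 65 = ad
byte 4: (b3 xor 4f) xor 20 = fc xor 20 = dc

10011000 11001111 11100011 10101101 11011100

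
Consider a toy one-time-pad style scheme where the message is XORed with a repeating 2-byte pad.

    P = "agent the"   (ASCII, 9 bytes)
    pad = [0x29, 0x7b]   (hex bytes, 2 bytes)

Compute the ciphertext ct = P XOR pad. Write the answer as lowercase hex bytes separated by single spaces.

The 2-byte key repeats, so the effective keystream is 29 7b 29 7b 29 7b 29 7b 29.
byte 0: 61 ⊕ 29 = 48
byte 1: 67 ⊕ 7b = 1c
byte 2: 65 ⊕ 29 = 4c
byte 3: 6e ⊕ 7b = 15
byte 4: 74 ⊕ 29 = 5d
byte 5: 20 ⊕ 7b = 5b
byte 6: 74 ⊕ 29 = 5d
byte 7: 68 ⊕ 7b = 13
byte 8: 65 ⊕ 29 = 4c

48 1c 4c 15 5d 5b 5d 13 4c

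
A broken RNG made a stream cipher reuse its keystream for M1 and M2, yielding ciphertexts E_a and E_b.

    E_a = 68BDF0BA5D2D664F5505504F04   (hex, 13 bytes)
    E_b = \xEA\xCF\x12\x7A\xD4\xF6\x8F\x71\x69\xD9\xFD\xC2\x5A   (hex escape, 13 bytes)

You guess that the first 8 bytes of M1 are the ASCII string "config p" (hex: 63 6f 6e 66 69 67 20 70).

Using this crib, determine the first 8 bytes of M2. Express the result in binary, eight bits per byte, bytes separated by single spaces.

First, E_a ⊕ E_b = (M1 ⊕ K) ⊕ (M2 ⊕ K) = M1 ⊕ M2, so the key drops out. Then M2 = (M1 ⊕ M2) ⊕ M1 over the first 8 bytes.
byte 0: (68 ⊕ ea) ⊕ 63 = 82 ⊕ 63 = e1
byte 1: (bd ⊕ cf) ⊕ 6f = 72 ⊕ 6f = 1d
byte 2: (f0 ⊕ 12) ⊕ 6e = e2 ⊕ 6e = 8c
byte 3: (ba ⊕ 7a) ⊕ 66 = c0 ⊕ 66 = a6
byte 4: (5d ⊕ d4) ⊕ 69 = 89 ⊕ 69 = e0
byte 5: (2d ⊕ f6) ⊕ 67 = db ⊕ 67 = bc
byte 6: (66 ⊕ 8f) ⊕ 20 = e9 ⊕ 20 = c9
byte 7: (4f ⊕ 71) ⊕ 70 = 3e ⊕ 70 = 4e

11100001 00011101 10001100 10100110 11100000 10111100 11001001 01001110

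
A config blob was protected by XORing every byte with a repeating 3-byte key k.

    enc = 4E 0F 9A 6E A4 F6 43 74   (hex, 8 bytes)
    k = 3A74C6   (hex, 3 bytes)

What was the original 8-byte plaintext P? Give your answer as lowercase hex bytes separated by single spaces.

The 3-byte key repeats, so the effective keystream is 3a 74 c6 3a 74 c6 3a 74.
byte 0: 4e ^ 3a = 74
byte 1: 0f ^ 74 = 7b
byte 2: 9a ^ c6 = 5c
byte 3: 6e ^ 3a = 54
byte 4: a4 ^ 74 = d0
byte 5: f6 ^ c6 = 30
byte 6: 43 ^ 3a = 79
byte 7: 74 ^ 74 = 00

74 7b 5c 54 d0 30 79 00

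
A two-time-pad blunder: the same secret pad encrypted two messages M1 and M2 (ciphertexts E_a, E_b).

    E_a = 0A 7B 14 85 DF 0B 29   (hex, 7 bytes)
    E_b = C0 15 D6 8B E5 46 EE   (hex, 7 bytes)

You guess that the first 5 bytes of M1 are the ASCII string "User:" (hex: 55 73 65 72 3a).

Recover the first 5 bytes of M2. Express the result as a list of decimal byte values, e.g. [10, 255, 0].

First, E_a ⊕ E_b = (M1 ⊕ K) ⊕ (M2 ⊕ K) = M1 ⊕ M2, so the key drops out. Then M2 = (M1 ⊕ M2) ⊕ M1 over the first 5 bytes.
byte 0: (0a XOR c0) XOR 55 = ca XOR 55 = 9f
byte 1: (7b XOR 15) XOR 73 = 6e XOR 73 = 1d
byte 2: (14 XOR d6) XOR 65 = c2 XOR 65 = a7
byte 3: (85 XOR 8b) XOR 72 = 0e XOR 72 = 7c
byte 4: (df XOR e5) XOR 3a = 3a XOR 3a = 00

[159, 29, 167, 124, 0]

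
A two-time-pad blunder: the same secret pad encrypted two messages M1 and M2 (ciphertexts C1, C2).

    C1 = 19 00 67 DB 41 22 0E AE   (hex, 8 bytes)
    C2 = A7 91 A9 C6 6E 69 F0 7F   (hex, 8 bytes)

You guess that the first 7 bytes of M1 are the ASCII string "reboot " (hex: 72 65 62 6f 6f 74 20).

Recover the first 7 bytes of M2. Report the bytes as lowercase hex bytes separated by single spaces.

First, C1 ⊕ C2 = (M1 ⊕ K) ⊕ (M2 ⊕ K) = M1 ⊕ M2, so the key drops out. Then M2 = (M1 ⊕ M2) ⊕ M1 over the first 7 bytes.
byte 0: (19 ⊕ a7) ⊕ 72 = be ⊕ 72 = cc
byte 1: (00 ⊕ 91) ⊕ 65 = 91 ⊕ 65 = f4
byte 2: (67 ⊕ a9) ⊕ 62 = ce ⊕ 62 = ac
byte 3: (db ⊕ c6) ⊕ 6f = 1d ⊕ 6f = 72
byte 4: (41 ⊕ 6e) ⊕ 6f = 2f ⊕ 6f = 40
byte 5: (22 ⊕ 69) ⊕ 74 = 4b ⊕ 74 = 3f
byte 6: (0e ⊕ f0) ⊕ 20 = fe ⊕ 20 = de

cc f4 ac 72 40 3f de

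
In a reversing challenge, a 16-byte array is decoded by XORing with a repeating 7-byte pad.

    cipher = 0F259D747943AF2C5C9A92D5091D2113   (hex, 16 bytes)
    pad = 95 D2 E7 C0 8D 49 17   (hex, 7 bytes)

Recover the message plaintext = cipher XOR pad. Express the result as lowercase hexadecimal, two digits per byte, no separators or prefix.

The 7-byte key repeats, so the effective keystream is 95 d2 e7 c0 8d 49 17 95 d2 e7 c0 8d 49 17 95 d2.
byte 0: 0f xor 95 = 9a
byte 1: 25 xor d2 = f7
byte 2: 9d xor e7 = 7a
byte 3: 74 xor c0 = b4
byte 4: 79 xor 8d = f4
byte 5: 43 xor 49 = 0a
byte 6: af xor 17 = b8
byte 7: 2c xor 95 = b9
byte 8: 5c xor d2 = 8e
byte 9: 9a xor e7 = 7d
byte 10: 92 xor c0 = 52
byte 11: d5 xor 8d = 58
byte 12: 09 xor 49 = 40
byte 13: 1d xor 17 = 0a
byte 14: 21 xor 95 = b4
byte 15: 13 xor d2 = c1

9af77ab4f40ab8b98e7d5258400ab4c1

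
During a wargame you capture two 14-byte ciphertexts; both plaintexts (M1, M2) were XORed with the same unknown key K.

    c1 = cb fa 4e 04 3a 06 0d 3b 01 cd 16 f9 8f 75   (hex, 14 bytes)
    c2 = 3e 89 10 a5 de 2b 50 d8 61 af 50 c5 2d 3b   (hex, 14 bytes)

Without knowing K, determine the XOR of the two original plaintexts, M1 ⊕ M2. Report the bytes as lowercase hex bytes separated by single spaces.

c1 ⊕ c2 = (M1 ⊕ K) ⊕ (M2 ⊕ K) = M1 ⊕ M2 — the shared key cancels under XOR.
203 XOR  62 = 245
250 XOR 137 = 115
 78 XOR  16 =  94
  4 XOR 165 = 161
 58 XOR 222 = 228
  6 XOR  43 =  45
 13 XOR  80 =  93
 59 XOR 216 = 227
  1 XOR  97 =  96
205 XOR 175 =  98
 22 XOR  80 =  70
249 XOR 197 =  60
143 XOR  45 = 162
117 XOR  59 =  78

f5 73 5e a1 e4 2d 5d e3 60 62 46 3c a2 4e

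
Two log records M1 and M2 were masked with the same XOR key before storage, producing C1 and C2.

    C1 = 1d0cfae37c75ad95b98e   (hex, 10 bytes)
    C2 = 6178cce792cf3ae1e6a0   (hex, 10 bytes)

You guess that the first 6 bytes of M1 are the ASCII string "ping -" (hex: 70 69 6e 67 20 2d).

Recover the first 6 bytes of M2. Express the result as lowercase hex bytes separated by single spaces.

0c 1d 58 63 ce 97

First, C1 ⊕ C2 = (M1 ⊕ K) ⊕ (M2 ⊕ K) = M1 ⊕ M2, so the key drops out. Then M2 = (M1 ⊕ M2) ⊕ M1 over the first 6 bytes.
byte 0: (1d XOR 61) XOR 70 = 7c XOR 70 = 0c
byte 1: (0c XOR 78) XOR 69 = 74 XOR 69 = 1d
byte 2: (fa XOR cc) XOR 6e = 36 XOR 6e = 58
byte 3: (e3 XOR e7) XOR 67 = 04 XOR 67 = 63
byte 4: (7c XOR 92) XOR 20 = ee XOR 20 = ce
byte 5: (75 XOR cf) XOR 2d = ba XOR 2d = 97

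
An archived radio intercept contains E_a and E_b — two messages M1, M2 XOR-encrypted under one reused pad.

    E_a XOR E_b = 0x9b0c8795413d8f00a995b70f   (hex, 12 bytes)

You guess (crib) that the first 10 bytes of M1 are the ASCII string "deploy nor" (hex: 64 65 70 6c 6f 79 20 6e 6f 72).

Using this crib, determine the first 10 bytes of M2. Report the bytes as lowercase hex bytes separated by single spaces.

Since E_a ⊕ E_b = M1 ⊕ M2, XORing with the guessed M1 bytes yields the corresponding M2 bytes: M2 = (E_a ⊕ E_b) ⊕ M1.
byte 0: 9b ^ 64 = ff
byte 1: 0c ^ 65 = 69
byte 2: 87 ^ 70 = f7
byte 3: 95 ^ 6c = f9
byte 4: 41 ^ 6f = 2e
byte 5: 3d ^ 79 = 44
byte 6: 8f ^ 20 = af
byte 7: 00 ^ 6e = 6e
byte 8: a9 ^ 6f = c6
byte 9: 95 ^ 72 = e7

ff 69 f7 f9 2e 44 af 6e c6 e7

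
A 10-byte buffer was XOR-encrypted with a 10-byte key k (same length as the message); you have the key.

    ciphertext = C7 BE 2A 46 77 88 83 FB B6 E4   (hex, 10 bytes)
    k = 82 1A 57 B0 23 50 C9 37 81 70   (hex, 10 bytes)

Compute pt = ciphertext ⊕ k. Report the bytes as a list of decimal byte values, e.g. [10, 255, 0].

[69, 164, 125, 246, 84, 216, 74, 204, 55, 148]

XOR is its own inverse, so applying the key byte-wise gives the result directly.
199 ⊕ 130 =  69
190 ⊕  26 = 164
 42 ⊕  87 = 125
 70 ⊕ 176 = 246
119 ⊕  35 =  84
136 ⊕  80 = 216
131 ⊕ 201 =  74
251 ⊕  55 = 204
182 ⊕ 129 =  55
228 ⊕ 112 = 148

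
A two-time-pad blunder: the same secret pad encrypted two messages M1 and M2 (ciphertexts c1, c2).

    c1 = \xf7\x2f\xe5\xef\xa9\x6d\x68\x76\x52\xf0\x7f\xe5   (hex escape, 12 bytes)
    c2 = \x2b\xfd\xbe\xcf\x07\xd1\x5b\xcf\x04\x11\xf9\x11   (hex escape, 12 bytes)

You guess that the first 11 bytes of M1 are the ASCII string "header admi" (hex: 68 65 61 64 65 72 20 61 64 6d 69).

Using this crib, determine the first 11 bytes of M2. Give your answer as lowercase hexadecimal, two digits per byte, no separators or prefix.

First, c1 ⊕ c2 = (M1 ⊕ K) ⊕ (M2 ⊕ K) = M1 ⊕ M2, so the key drops out. Then M2 = (M1 ⊕ M2) ⊕ M1 over the first 11 bytes.
byte 0: (f7 XOR 2b) XOR 68 = dc XOR 68 = b4
byte 1: (2f XOR fd) XOR 65 = d2 XOR 65 = b7
byte 2: (e5 XOR be) XOR 61 = 5b XOR 61 = 3a
byte 3: (ef XOR cf) XOR 64 = 20 XOR 64 = 44
byte 4: (a9 XOR 07) XOR 65 = ae XOR 65 = cb
byte 5: (6d XOR d1) XOR 72 = bc XOR 72 = ce
byte 6: (68 XOR 5b) XOR 20 = 33 XOR 20 = 13
byte 7: (76 XOR cf) XOR 61 = b9 XOR 61 = d8
byte 8: (52 XOR 04) XOR 64 = 56 XOR 64 = 32
byte 9: (f0 XOR 11) XOR 6d = e1 XOR 6d = 8c
byte 10: (7f XOR f9) XOR 69 = 86 XOR 69 = ef

b4b73a44cbce13d8328cef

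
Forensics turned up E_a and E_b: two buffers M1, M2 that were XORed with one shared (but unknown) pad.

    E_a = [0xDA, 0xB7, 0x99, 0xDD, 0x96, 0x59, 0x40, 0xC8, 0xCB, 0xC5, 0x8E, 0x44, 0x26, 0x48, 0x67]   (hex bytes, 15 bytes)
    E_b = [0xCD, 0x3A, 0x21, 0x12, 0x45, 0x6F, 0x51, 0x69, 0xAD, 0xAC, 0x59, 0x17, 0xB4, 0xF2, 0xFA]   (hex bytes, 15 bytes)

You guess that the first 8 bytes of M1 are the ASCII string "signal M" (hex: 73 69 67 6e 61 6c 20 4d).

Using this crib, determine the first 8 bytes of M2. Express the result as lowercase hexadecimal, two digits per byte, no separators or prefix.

First, E_a ⊕ E_b = (M1 ⊕ K) ⊕ (M2 ⊕ K) = M1 ⊕ M2, so the key drops out. Then M2 = (M1 ⊕ M2) ⊕ M1 over the first 8 bytes.
byte 0: (da ^ cd) ^ 73 = 17 ^ 73 = 64
byte 1: (b7 ^ 3a) ^ 69 = 8d ^ 69 = e4
byte 2: (99 ^ 21) ^ 67 = b8 ^ 67 = df
byte 3: (dd ^ 12) ^ 6e = cf ^ 6e = a1
byte 4: (96 ^ 45) ^ 61 = d3 ^ 61 = b2
byte 5: (59 ^ 6f) ^ 6c = 36 ^ 6c = 5a
byte 6: (40 ^ 51) ^ 20 = 11 ^ 20 = 31
byte 7: (c8 ^ 69) ^ 4d = a1 ^ 4d = ec

64e4dfa1b25a31ec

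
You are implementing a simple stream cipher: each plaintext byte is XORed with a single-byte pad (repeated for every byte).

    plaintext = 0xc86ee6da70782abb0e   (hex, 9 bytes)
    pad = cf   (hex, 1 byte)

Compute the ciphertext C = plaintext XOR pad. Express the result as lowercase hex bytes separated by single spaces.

07 a1 29 15 bf b7 e5 74 c1

The 1-byte key repeats, so the effective keystream is cf cf cf cf cf cf cf cf cf.
byte 0: c8 XOR cf = 07
byte 1: 6e XOR cf = a1
byte 2: e6 XOR cf = 29
byte 3: da XOR cf = 15
byte 4: 70 XOR cf = bf
byte 5: 78 XOR cf = b7
byte 6: 2a XOR cf = e5
byte 7: bb XOR cf = 74
byte 8: 0e XOR cf = c1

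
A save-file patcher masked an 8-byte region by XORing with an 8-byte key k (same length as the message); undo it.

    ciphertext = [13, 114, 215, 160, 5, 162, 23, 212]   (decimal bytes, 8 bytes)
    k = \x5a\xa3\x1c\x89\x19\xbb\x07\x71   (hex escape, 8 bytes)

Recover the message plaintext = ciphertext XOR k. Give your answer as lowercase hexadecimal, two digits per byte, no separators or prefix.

57d1cb291c1910a5

XOR is its own inverse, so applying the key byte-wise gives the result directly.
0d ^ 5a = 57
72 ^ a3 = d1
d7 ^ 1c = cb
a0 ^ 89 = 29
05 ^ 19 = 1c
a2 ^ bb = 19
17 ^ 07 = 10
d4 ^ 71 = a5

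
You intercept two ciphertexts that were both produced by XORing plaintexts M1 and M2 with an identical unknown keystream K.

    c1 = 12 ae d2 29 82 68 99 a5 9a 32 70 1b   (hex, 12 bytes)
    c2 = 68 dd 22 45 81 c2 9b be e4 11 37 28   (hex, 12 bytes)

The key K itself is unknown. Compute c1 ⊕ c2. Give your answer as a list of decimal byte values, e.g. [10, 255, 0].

[122, 115, 240, 108, 3, 170, 2, 27, 126, 35, 71, 51]

c1 ⊕ c2 = (M1 ⊕ K) ⊕ (M2 ⊕ K) = M1 ⊕ M2 — the shared key cancels under XOR.
12 XOR 68 = 7a
ae XOR dd = 73
d2 XOR 22 = f0
29 XOR 45 = 6c
82 XOR 81 = 03
68 XOR c2 = aa
99 XOR 9b = 02
a5 XOR be = 1b
9a XOR e4 = 7e
32 XOR 11 = 23
70 XOR 37 = 47
1b XOR 28 = 33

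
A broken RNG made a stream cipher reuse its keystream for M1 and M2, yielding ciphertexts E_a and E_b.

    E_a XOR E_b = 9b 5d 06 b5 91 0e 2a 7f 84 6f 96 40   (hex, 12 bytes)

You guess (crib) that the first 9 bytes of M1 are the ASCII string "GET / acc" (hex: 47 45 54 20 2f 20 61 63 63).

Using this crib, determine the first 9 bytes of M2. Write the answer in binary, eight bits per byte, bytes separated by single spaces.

Since E_a ⊕ E_b = M1 ⊕ M2, XORing with the guessed M1 bytes yields the corresponding M2 bytes: M2 = (E_a ⊕ E_b) ⊕ M1.
byte 0: 9b xor 47 = dc
byte 1: 5d xor 45 = 18
byte 2: 06 xor 54 = 52
byte 3: b5 xor 20 = 95
byte 4: 91 xor 2f = be
byte 5: 0e xor 20 = 2e
byte 6: 2a xor 61 = 4b
byte 7: 7f xor 63 = 1c
byte 8: 84 xor 63 = e7

11011100 00011000 01010010 10010101 10111110 00101110 01001011 00011100 11100111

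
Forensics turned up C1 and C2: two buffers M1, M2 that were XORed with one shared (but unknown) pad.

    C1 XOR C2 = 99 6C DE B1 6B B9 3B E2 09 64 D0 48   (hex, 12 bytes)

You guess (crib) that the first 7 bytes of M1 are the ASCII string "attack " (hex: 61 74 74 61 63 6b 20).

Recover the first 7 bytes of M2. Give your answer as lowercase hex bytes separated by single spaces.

Since C1 ⊕ C2 = M1 ⊕ M2, XORing with the guessed M1 bytes yields the corresponding M2 bytes: M2 = (C1 ⊕ C2) ⊕ M1.
byte 0: 99 ^ 61 = f8
byte 1: 6c ^ 74 = 18
byte 2: de ^ 74 = aa
byte 3: b1 ^ 61 = d0
byte 4: 6b ^ 63 = 08
byte 5: b9 ^ 6b = d2
byte 6: 3b ^ 20 = 1b

f8 18 aa d0 08 d2 1b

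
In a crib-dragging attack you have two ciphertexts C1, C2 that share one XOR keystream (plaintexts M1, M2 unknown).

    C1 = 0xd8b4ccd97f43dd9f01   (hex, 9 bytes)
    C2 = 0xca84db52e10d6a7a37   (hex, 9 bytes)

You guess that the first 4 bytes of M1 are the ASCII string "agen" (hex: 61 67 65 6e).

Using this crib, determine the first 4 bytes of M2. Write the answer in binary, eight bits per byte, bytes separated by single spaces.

01110011 01010111 01110010 11100101

First, C1 ⊕ C2 = (M1 ⊕ K) ⊕ (M2 ⊕ K) = M1 ⊕ M2, so the key drops out. Then M2 = (M1 ⊕ M2) ⊕ M1 over the first 4 bytes.
byte 0: (d8 XOR ca) XOR 61 = 12 XOR 61 = 73
byte 1: (b4 XOR 84) XOR 67 = 30 XOR 67 = 57
byte 2: (cc XOR db) XOR 65 = 17 XOR 65 = 72
byte 3: (d9 XOR 52) XOR 6e = 8b XOR 6e = e5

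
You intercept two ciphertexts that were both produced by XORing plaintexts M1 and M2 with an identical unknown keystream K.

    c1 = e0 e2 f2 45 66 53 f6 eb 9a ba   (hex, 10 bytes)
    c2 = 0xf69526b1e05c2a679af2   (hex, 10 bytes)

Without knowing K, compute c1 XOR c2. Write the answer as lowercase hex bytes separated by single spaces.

c1 ⊕ c2 = (M1 ⊕ K) ⊕ (M2 ⊕ K) = M1 ⊕ M2 — the shared key cancels under XOR.
e0 ⊕ f6 = 16
e2 ⊕ 95 = 77
f2 ⊕ 26 = d4
45 ⊕ b1 = f4
66 ⊕ e0 = 86
53 ⊕ 5c = 0f
f6 ⊕ 2a = dc
eb ⊕ 67 = 8c
9a ⊕ 9a = 00
ba ⊕ f2 = 48

16 77 d4 f4 86 0f dc 8c 00 48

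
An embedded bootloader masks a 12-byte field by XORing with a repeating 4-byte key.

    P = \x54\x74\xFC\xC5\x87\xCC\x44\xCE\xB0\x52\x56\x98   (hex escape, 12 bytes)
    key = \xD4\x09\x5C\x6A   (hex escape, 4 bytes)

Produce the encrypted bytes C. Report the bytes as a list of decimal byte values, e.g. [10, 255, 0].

[128, 125, 160, 175, 83, 197, 24, 164, 100, 91, 10, 242]

The 4-byte key repeats, so the effective keystream is d4 09 5c 6a d4 09 5c 6a d4 09 5c 6a.
byte 0: 54 ^ d4 = 80
byte 1: 74 ^ 09 = 7d
byte 2: fc ^ 5c = a0
byte 3: c5 ^ 6a = af
byte 4: 87 ^ d4 = 53
byte 5: cc ^ 09 = c5
byte 6: 44 ^ 5c = 18
byte 7: ce ^ 6a = a4
byte 8: b0 ^ d4 = 64
byte 9: 52 ^ 09 = 5b
byte 10: 56 ^ 5c = 0a
byte 11: 98 ^ 6a = f2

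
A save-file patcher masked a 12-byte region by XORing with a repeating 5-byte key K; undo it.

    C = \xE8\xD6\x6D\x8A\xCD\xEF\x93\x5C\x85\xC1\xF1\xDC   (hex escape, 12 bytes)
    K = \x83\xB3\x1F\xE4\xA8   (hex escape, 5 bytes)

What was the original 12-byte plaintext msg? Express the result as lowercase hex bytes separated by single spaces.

The 5-byte key repeats, so the effective keystream is 83 b3 1f e4 a8 83 b3 1f e4 a8 83 b3.
byte 0: 232 xor 131 = 107
byte 1: 214 xor 179 = 101
byte 2: 109 xor  31 = 114
byte 3: 138 xor 228 = 110
byte 4: 205 xor 168 = 101
byte 5: 239 xor 131 = 108
byte 6: 147 xor 179 =  32
byte 7:  92 xor  31 =  67
byte 8: 133 xor 228 =  97
byte 9: 193 xor 168 = 105
byte 10: 241 xor 131 = 114
byte 11: 220 xor 179 = 111

6b 65 72 6e 65 6c 20 43 61 69 72 6f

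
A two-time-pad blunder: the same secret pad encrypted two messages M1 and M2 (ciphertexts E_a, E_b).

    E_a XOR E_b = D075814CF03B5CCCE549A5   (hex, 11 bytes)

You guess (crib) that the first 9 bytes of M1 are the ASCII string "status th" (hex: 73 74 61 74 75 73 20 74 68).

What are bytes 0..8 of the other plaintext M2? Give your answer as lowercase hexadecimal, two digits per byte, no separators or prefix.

Since E_a ⊕ E_b = M1 ⊕ M2, XORing with the guessed M1 bytes yields the corresponding M2 bytes: M2 = (E_a ⊕ E_b) ⊕ M1.
d0 xor 73 = a3
75 xor 74 = 01
81 xor 61 = e0
4c xor 74 = 38
f0 xor 75 = 85
3b xor 73 = 48
5c xor 20 = 7c
cc xor 74 = b8
e5 xor 68 = 8d

a301e03885487cb88d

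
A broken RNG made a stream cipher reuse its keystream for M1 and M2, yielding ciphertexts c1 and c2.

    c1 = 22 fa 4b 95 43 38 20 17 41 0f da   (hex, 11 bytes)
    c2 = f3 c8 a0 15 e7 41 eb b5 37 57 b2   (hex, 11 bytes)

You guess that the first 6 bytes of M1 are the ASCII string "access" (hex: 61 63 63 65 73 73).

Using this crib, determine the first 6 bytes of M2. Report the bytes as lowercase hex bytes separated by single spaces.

First, c1 ⊕ c2 = (M1 ⊕ K) ⊕ (M2 ⊕ K) = M1 ⊕ M2, so the key drops out. Then M2 = (M1 ⊕ M2) ⊕ M1 over the first 6 bytes.
byte 0: (22 xor f3) xor 61 = d1 xor 61 = b0
byte 1: (fa xor c8) xor 63 = 32 xor 63 = 51
byte 2: (4b xor a0) xor 63 = eb xor 63 = 88
byte 3: (95 xor 15) xor 65 = 80 xor 65 = e5
byte 4: (43 xor e7) xor 73 = a4 xor 73 = d7
byte 5: (38 xor 41) xor 73 = 79 xor 73 = 0a

b0 51 88 e5 d7 0a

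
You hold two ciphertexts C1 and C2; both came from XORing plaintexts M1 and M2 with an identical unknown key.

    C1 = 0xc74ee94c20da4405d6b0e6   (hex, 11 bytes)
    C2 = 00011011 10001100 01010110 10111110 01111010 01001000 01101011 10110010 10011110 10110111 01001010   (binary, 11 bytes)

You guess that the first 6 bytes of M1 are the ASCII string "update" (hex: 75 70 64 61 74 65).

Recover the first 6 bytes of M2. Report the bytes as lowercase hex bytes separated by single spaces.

a9 b2 db 93 2e f7

First, C1 ⊕ C2 = (M1 ⊕ K) ⊕ (M2 ⊕ K) = M1 ⊕ M2, so the key drops out. Then M2 = (M1 ⊕ M2) ⊕ M1 over the first 6 bytes.
byte 0: (c7 XOR 1b) XOR 75 = dc XOR 75 = a9
byte 1: (4e XOR 8c) XOR 70 = c2 XOR 70 = b2
byte 2: (e9 XOR 56) XOR 64 = bf XOR 64 = db
byte 3: (4c XOR be) XOR 61 = f2 XOR 61 = 93
byte 4: (20 XOR 7a) XOR 74 = 5a XOR 74 = 2e
byte 5: (da XOR 48) XOR 65 = 92 XOR 65 = f7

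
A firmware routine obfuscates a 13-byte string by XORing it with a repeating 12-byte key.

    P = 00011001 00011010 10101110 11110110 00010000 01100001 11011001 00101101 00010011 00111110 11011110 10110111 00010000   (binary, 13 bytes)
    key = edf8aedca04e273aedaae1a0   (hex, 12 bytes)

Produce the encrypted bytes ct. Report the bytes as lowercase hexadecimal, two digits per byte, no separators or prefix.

The 12-byte key repeats, so the effective keystream is ed f8 ae dc a0 4e 27 3a ed aa e1 a0 ed.
byte 0:  25 ^ 237 = 244
byte 1:  26 ^ 248 = 226
byte 2: 174 ^ 174 =   0
byte 3: 246 ^ 220 =  42
byte 4:  16 ^ 160 = 176
byte 5:  97 ^  78 =  47
byte 6: 217 ^  39 = 254
byte 7:  45 ^  58 =  23
byte 8:  19 ^ 237 = 254
byte 9:  62 ^ 170 = 148
byte 10: 222 ^ 225 =  63
byte 11: 183 ^ 160 =  23
byte 12:  16 ^ 237 = 253

f4e2002ab02ffe17fe943f17fd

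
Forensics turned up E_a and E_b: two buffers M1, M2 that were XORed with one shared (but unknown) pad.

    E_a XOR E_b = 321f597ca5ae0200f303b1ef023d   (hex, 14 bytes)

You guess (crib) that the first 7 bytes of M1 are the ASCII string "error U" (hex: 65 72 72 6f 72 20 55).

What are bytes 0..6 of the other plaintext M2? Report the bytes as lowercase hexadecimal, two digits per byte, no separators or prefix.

576d2b13d78e57

Since E_a ⊕ E_b = M1 ⊕ M2, XORing with the guessed M1 bytes yields the corresponding M2 bytes: M2 = (E_a ⊕ E_b) ⊕ M1.
32 ^ 65 = 57
1f ^ 72 = 6d
59 ^ 72 = 2b
7c ^ 6f = 13
a5 ^ 72 = d7
ae ^ 20 = 8e
02 ^ 55 = 57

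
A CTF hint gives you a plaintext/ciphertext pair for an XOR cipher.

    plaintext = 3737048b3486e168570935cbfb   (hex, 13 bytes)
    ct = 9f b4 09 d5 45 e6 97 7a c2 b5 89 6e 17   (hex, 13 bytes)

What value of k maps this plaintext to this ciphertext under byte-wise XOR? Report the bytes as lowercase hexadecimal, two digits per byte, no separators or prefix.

Since ct = plaintext ⊕ k, XORing both sides with plaintext gives k = plaintext ⊕ ct.
00110111 ^ 10011111 = 10101000
00110111 ^ 10110100 = 10000011
00000100 ^ 00001001 = 00001101
10001011 ^ 11010101 = 01011110
00110100 ^ 01000101 = 01110001
10000110 ^ 11100110 = 01100000
11100001 ^ 10010111 = 01110110
01101000 ^ 01111010 = 00010010
01010111 ^ 11000010 = 10010101
00001001 ^ 10110101 = 10111100
00110101 ^ 10001001 = 10111100
11001011 ^ 01101110 = 10100101
11111011 ^ 00010111 = 11101100

a8830d5e7160761295bcbca5ec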